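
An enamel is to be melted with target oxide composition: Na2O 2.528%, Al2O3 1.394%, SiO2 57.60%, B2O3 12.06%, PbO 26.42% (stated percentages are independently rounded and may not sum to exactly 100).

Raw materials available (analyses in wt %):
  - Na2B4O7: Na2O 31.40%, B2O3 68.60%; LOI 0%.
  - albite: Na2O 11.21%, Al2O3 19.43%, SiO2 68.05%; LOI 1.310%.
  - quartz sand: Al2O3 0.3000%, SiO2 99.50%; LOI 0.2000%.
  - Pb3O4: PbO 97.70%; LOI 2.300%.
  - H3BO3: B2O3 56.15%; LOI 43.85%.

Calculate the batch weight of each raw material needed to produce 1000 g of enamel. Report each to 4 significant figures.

The whole derivation holds exact precision through the solve — mid-chain values appear (rounded to 4 significant digits) as written; every reported number receives exactly one rounding — derived quantities, which include LOI, glass mass, the yield, the totals, the five compositions, are carried at full precision, precisely as stated by the question or the answer, using the weight values per 1000 g of glass.
Oxide mass targets, per 1000 g enamel:
  Na2O: 2.528% × 1000 = 25.28 g
  Al2O3: 1.394% × 1000 = 13.94 g
  SiO2: 57.60% × 1000 = 576.0 g
  B2O3: 12.06% × 1000 = 120.6 g
  PbO: 26.42% × 1000 = 264.2 g
Per-oxide balance check using the reported weights, per the basis as stated (summed amounts equal target values net of answer rounding effects):
  Na2O: 57.85·0.3140 + 63.48·0.1121 = 25.28 g (target 25.28 g)
  Al2O3: 63.48·0.1943 + 535.5·0.003000 = 13.94 g (target 13.94 g)
  SiO2: 63.48·0.6805 + 535.5·0.9950 = 576.0 g (target 576.0 g)
  B2O3: 57.85·0.6860 + 144.1·0.5615 = 120.6 g (target 120.6 g)
  PbO: 270.4·0.9770 = 264.2 g (target 264.2 g)
Glass-mass closure: whole batch net of LOI = 1000 g (targets for the oxides total 1000 g; against the stated basis, 1000 g — a pure rounding effect).
Whole-batch sum: Σ batch = 1071 g; LOI loss = Σ batch·LOI = 71.31 g; yield: glass divided by total = 93.34%.

Batch per 1000 g enamel:
  Na2B4O7: 57.85 g
  albite: 63.48 g
  quartz sand: 535.5 g
  Pb3O4: 270.4 g
  H3BO3: 144.1 g
Total batch = 1071 g; LOI loss = 71.31 g; yield = 93.34%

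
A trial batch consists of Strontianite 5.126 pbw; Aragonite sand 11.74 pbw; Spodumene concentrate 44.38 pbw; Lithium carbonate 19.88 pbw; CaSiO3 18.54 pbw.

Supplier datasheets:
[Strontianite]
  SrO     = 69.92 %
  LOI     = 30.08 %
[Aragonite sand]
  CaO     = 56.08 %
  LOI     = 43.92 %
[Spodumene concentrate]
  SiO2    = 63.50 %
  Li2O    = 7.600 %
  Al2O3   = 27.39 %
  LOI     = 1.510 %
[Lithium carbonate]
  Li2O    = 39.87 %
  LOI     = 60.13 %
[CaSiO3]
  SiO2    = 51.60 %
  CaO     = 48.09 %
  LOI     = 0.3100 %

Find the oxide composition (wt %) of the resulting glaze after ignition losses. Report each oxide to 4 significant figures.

Working values are displayed (rounded to four significant digits) across the worked steps. Exact precision is maintained throughout. Every reported result is rounded just once; all derived quantities, which include totals, glass mass, the five compositions, LOI, the yield, are recomputed at full float precision, as quoted within the problem or answer text, starting from the weights on 80.29 pbw of glass.
What the batch supplies per oxide:
  SrO: 5.126·0.6992 = 3.584 pbw
  SiO2: 44.38·0.6350 + 18.54·0.5160 = 37.75 pbw
  Li2O: 44.38·0.07600 + 19.88·0.3987 = 11.30 pbw
  CaO: 11.74·0.5608 + 18.54·0.4809 = 15.50 pbw
  Al2O3: 44.38·0.2739 = 12.16 pbw
LOI: 5.126·0.3008 + 11.74·0.4392 + 44.38·0.01510 + 19.88·0.6013 + 18.54·0.003100 = 19.38 pbw
batch − LOI leaves glass = 99.67 − 19.38 = 80.29 pbw (the oxide masses sum to this)
percent share: oxide ÷ glass, ×100

Glass mass = 80.29 pbw (batch 99.67 − LOI 19.38).
Composition: SrO 4.464%, SiO2 47.02%, Li2O 14.07%, CaO 19.31%, Al2O3 15.14%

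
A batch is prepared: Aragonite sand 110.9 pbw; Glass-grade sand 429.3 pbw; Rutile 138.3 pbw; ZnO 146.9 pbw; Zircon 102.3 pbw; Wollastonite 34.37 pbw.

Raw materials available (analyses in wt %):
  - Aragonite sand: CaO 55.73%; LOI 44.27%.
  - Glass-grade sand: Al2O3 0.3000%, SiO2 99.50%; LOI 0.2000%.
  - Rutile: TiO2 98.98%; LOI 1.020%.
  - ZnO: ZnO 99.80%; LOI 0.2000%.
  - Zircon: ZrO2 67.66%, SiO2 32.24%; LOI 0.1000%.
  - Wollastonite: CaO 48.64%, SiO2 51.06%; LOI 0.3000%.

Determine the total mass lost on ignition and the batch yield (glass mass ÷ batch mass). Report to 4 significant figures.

LOI loss = 51.86 pbw; glass = 910.2 pbw; yield = 94.61%

The whole derivation maintains full precision end to end. In-progress results are printed (rounded to four significant digits) alongside each step; every reported figure is rounded a single time — derived quantities, which include the six compositions, yield, LOI, the totals, glass mass, are computed in full float precision, as given in question or answer, from the weighed amounts for 910.2 pbw of glass.
Ignition loss by material:
  Aragonite sand: 110.9 × 0.4427 = 49.10 pbw
  Glass-grade sand: 429.3 × 0.002000 = 0.8586 pbw
  Rutile: 138.3 × 0.01020 = 1.411 pbw
  ZnO: 146.9 × 0.002000 = 0.2938 pbw
  Zircon: 102.3 × 0.001000 = 0.1023 pbw
  Wollastonite: 34.37 × 0.003000 = 0.1031 pbw
Total LOI = 51.86 pbw
Glass = batch − LOI = 962.1 − 51.86 = 910.2 pbw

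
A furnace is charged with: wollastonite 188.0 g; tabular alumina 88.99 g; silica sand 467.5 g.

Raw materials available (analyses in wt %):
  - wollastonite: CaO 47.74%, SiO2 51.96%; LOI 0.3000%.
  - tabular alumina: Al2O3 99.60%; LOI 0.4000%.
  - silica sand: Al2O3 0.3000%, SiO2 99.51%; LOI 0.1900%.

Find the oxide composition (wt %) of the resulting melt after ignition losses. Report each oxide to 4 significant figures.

Glass mass = 742.7 g (batch 744.5 − LOI 1.808).
Composition: Al2O3 12.12%, CaO 12.08%, SiO2 75.79%

Intermediates are displayed, with 4-significant-digit rounding, when written out; each numeric step holds full precision in all steps — each reported figure sees exactly one rounding. All derived quantities (glass mass, the yield, the totals, the three compositions, LOI) are rebuilt using the weight values for 742.7 g of glass at full precision as they appear in question or answer.
Delivered oxide masses:
  Al2O3: 88.99·0.9960 + 467.5·0.003000 = 90.04 g
  CaO: 188.0·0.4774 = 89.75 g
  SiO2: 188.0·0.5196 + 467.5·0.9951 = 562.9 g
LOI: 188.0·0.003000 + 88.99·0.004000 + 467.5·0.001900 = 1.808 g
Resulting glass, batch − LOI: 744.5 − 1.808 = 742.7 g (= the summed oxide contributions)
wt % = 100 × oxide mass / glass mass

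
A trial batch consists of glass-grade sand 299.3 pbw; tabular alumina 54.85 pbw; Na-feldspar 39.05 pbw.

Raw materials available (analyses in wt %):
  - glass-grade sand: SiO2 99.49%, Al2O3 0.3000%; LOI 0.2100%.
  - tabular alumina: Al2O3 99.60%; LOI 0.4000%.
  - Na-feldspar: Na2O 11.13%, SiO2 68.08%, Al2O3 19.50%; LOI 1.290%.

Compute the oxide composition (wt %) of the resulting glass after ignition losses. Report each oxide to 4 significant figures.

Each numeric step holds exact precision from first step to last; mid-chain values are printed rounded to 4 significant figures in the printout. Every reported result takes exactly one rounding; derived quantities, which include ignition loss, the three compositions, net glass mass, the totals, yield, are computed in full float precision, as given in question or answer, using the weight values on 391.8 pbw of glass.
Delivered oxide masses:
  Na2O: 39.05·0.1113 = 4.346 pbw
  SiO2: 299.3·0.9949 + 39.05·0.6808 = 324.4 pbw
  Al2O3: 299.3·0.003000 + 54.85·0.9960 + 39.05·0.1950 = 63.14 pbw
LOI: 299.3·0.002100 + 54.85·0.004000 + 39.05·0.01290 = 1.352 pbw
The glass mass, total less LOI, = 393.2 − 1.352 = 391.8 pbw (the oxide masses sum to this)
wt % = oxide mass / glass mass × 100

Glass mass = 391.8 pbw (batch 393.2 − LOI 1.352).
Composition: Na2O 1.109%, SiO2 82.78%, Al2O3 16.11%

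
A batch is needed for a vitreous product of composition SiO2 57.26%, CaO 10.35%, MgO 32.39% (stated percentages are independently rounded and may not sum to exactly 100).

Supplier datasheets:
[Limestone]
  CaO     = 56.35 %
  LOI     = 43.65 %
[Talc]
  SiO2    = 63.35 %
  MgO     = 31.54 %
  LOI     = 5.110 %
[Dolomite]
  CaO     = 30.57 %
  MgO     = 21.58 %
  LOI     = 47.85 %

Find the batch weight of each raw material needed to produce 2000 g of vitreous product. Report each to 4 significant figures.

Batch per 2000 g vitreous product:
  Limestone: 172.2 g
  Talc: 1808 g
  Dolomite: 359.8 g
Total batch = 2340 g; LOI loss = 339.7 g; yield = 85.48%

The intermediate values are printed, with 4-significant-figure rounding, on the page. Each numeric step holds full float precision through every step; every reported result is rounded exactly once. The derived quantities (LOI, glass mass, yield, the three compositions, the totals) are computed in full float precision from the batch weights at 2000 g of glass as they appear in the problem or answer text.
Per-oxide target masses for 2000 g vitreous product:
  SiO2: 57.26% × 2000 = 1145 g
  CaO: 10.35% × 2000 = 207.0 g
  MgO: 32.39% × 2000 = 647.8 g
Sums-versus-targets review applying the batch weights above, relative to the basis at hand (summed amounts equal target values net of answer rounding effects):
  SiO2: 1808·0.6335 = 1145 g (target 1145 g)
  CaO: 172.2·0.5635 + 359.8·0.3057 = 207.0 g (target 207.0 g)
  MgO: 1808·0.3154 + 359.8·0.2158 = 647.9 g (target 647.8 g)
Glass-mass bookkeeping: batch total minus LOI = 2000 g (oxide target masses add up to 2000 g; the stated basis being 2000 g — rounding explains the deltas).
Batch total: Σ batch = 2340 g; loss to ignition Σ batch·LOI = 339.7 g; yield = glass ÷ total batch = 85.48%.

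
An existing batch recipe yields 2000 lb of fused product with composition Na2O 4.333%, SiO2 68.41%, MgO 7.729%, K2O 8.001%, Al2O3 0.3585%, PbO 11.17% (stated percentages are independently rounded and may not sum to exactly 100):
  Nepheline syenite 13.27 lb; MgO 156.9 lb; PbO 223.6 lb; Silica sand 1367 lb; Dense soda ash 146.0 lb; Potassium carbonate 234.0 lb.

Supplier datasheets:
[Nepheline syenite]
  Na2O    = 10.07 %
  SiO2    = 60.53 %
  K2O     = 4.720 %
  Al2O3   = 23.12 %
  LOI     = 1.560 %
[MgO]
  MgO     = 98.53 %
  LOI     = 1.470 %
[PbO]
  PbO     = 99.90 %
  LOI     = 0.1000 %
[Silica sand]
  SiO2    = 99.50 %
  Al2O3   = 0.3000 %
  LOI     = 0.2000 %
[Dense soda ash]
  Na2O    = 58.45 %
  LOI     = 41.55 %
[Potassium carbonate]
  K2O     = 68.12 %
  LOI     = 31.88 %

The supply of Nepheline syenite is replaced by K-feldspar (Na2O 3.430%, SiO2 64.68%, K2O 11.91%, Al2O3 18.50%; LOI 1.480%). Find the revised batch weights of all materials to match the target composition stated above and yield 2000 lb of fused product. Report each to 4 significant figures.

Revised batch per 2000 lb fused product:
  K-feldspar: 16.63 lb
  MgO: 156.9 lb
  PbO: 223.6 lb
  Silica sand: 1364 lb
  Dense soda ash: 147.3 lb
  Potassium carbonate: 232.0 lb
Total batch = 2140 lb; LOI loss = 140.7 lb

The working math runs at exact precision at each step; mid-chain values appear, rounded to four significant figures, alongside each step — each reported value is rounded a single time. All derived quantities (yield, net glass mass, six oxide percentages, the totals, LOI) are rebuilt using the weight values at 2000 lb of glass at full precision, as they appear in the question or the answer.
Target oxide masses per 2000 lb fused product:
  Na2O: 4.333% × 2000 = 86.66 lb
  SiO2: 68.41% × 2000 = 1368 lb
  MgO: 7.729% × 2000 = 154.6 lb
  K2O: 8.001% × 2000 = 160.0 lb
  Al2O3: 0.3585% × 2000 = 7.170 lb
  PbO: 11.17% × 2000 = 223.4 lb
Balance tally, oxide-wise, on the weights just shown, at the basis given (delivered sums recover each target net of answer rounding effects):
  Na2O: 16.63·0.03430 + 147.3·0.5845 = 86.67 lb (target 86.66 lb)
  SiO2: 16.63·0.6468 + 1364·0.9950 = 1368 lb (target 1368 lb)
  MgO: 156.9·0.9853 = 154.6 lb (target 154.6 lb)
  K2O: 16.63·0.1191 + 232.0·0.6812 = 160.0 lb (target 160.0 lb)
  Al2O3: 16.63·0.1850 + 1364·0.003000 = 7.169 lb (target 7.170 lb)
  PbO: 223.6·0.9990 = 223.4 lb (target 223.4 lb)
Glass-mass bookkeeping: batch Σ − ignition loss = 2000 lb (summing oxide targets gives 2000 lb; the stated basis being 2000 lb — rounding explains the deltas).
Adding the batch up: Σ batch = 2140 lb; ignition loss, Σ(batch × LOI) = 140.7 lb; yield, glass over the total, = 93.43%.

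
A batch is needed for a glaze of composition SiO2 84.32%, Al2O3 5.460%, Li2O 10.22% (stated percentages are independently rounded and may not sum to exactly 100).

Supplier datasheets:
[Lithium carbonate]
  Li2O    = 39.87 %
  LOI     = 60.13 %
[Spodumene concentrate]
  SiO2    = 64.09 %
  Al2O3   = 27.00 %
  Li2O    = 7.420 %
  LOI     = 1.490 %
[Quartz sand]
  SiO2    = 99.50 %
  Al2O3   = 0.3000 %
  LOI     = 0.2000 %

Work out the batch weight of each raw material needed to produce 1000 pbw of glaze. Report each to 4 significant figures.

Batch per 1000 pbw glaze:
  Lithium carbonate: 220.2 pbw
  Spodumene concentrate: 194.2 pbw
  Quartz sand: 722.4 pbw
Total batch = 1137 pbw; LOI loss = 136.7 pbw; yield = 87.97%

Every computation holds full precision at every stage; in-progress results are displayed rounded to four significant figures at each printed step; every reported number takes exactly one rounding. The derived quantities are computed in exact precision (the three compositions, the totals, net glass mass, yield, ignition loss) using the weight values at 1000 pbw of glass as written in problem or answer.
Target masses of each oxide per 1000 pbw glaze:
  SiO2: 84.32% × 1000 = 843.2 pbw
  Al2O3: 5.460% × 1000 = 54.60 pbw
  Li2O: 10.22% × 1000 = 102.2 pbw
Per-oxide balance check on the weights just shown, on the stated basis (summed amounts equal target values inside rounding margins):
  SiO2: 194.2·0.6409 + 722.4·0.9950 = 843.3 pbw (target 843.2 pbw)
  Al2O3: 194.2·0.2700 + 722.4·0.003000 = 54.60 pbw (target 54.60 pbw)
  Li2O: 220.2·0.3987 + 194.2·0.07420 = 102.2 pbw (target 102.2 pbw)
Auditing the glass mass value: whole batch net of LOI = 1000 pbw (per-oxide target masses sum to 1000 pbw; the stated basis being 1000 pbw — any gap is answer rounding).
Whole-batch sum: Σ batch = 1137 pbw; LOI removed, Σ of batch·LOI: 136.7 pbw; yield = glass ÷ total batch = 87.97%.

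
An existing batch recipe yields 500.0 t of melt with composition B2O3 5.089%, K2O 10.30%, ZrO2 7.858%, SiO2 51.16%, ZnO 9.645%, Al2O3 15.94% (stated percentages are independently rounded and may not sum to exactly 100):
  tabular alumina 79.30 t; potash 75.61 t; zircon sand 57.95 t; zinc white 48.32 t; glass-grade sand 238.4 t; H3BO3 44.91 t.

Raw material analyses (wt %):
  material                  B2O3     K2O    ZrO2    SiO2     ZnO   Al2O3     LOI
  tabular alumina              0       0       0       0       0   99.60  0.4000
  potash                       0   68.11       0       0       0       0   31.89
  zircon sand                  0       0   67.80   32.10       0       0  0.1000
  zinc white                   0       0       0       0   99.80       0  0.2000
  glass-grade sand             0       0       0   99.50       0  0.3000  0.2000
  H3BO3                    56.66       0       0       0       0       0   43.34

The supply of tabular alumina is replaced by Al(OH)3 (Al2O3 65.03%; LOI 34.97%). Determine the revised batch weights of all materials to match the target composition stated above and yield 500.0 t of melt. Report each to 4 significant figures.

Revised batch per 500.0 t melt:
  Al(OH)3: 121.5 t
  potash: 75.61 t
  zircon sand: 57.95 t
  zinc white: 48.32 t
  glass-grade sand: 238.4 t
  H3BO3: 44.91 t
Total batch = 586.7 t; LOI loss = 86.70 t

The working math maintains full float precision from first step to last. Working values are printed (rounded to four significant figures) within the worked lines. Every reported number is rounded only once; the derived quantities, which include six oxide percentages, net glass mass, the totals, LOI, yield, are re-derived at full precision, as written in the problem or the answer, using the weight values per 500.0 t of glass.
Oxide-by-oxide targets in 500.0 t melt:
  B2O3: 5.089% × 500.0 = 25.44 t
  K2O: 10.30% × 500.0 = 51.50 t
  ZrO2: 7.858% × 500.0 = 39.29 t
  SiO2: 51.16% × 500.0 = 255.8 t
  ZnO: 9.645% × 500.0 = 48.22 t
  Al2O3: 15.94% × 500.0 = 79.70 t
Per-oxide balance check using the reported weights, at the basis given (every target is met by its sum exact up to rounding of places):
  B2O3: 44.91·0.5666 = 25.45 t (target 25.44 t)
  K2O: 75.61·0.6811 = 51.50 t (target 51.50 t)
  ZrO2: 57.95·0.6780 = 39.29 t (target 39.29 t)
  SiO2: 57.95·0.3210 + 238.4·0.9950 = 255.8 t (target 255.8 t)
  ZnO: 48.32·0.9980 = 48.22 t (target 48.22 t)
  Al2O3: 121.5·0.6503 + 238.4·0.003000 = 79.73 t (target 79.70 t)
Glass mass check: net batch after ignition = 500.0 t (oxide target masses add up to 500.0 t; against the stated basis, 500.0 t — gaps are rounding artifacts).
Adding the batch up: Σ batch = 586.7 t; the LOI term Σ batch·LOI equals 86.70 t; yield, glass over the total, = 85.22%.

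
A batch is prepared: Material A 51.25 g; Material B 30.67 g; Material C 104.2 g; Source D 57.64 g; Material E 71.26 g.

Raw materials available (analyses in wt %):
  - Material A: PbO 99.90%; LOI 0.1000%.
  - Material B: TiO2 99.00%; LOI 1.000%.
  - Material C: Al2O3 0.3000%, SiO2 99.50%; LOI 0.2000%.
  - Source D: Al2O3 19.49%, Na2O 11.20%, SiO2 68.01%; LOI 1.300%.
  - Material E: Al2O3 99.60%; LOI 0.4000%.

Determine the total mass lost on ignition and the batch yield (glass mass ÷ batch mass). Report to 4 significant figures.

LOI loss = 1.601 g; glass = 313.4 g; yield = 99.49%

Rounding to 4 significant figures applies to each intermediate as displayed — exact precision is maintained in all steps. Every reported figure takes exactly one rounding. All derived quantities are carried from the weighed amounts at 313.4 g of glass at full float precision (yield, glass mass, totals, five oxide percentages, ignition loss), as quoted within the question or the answer.
Ignition loss by material:
  Material A: 51.25 × 0.001000 = 0.05125 g
  Material B: 30.67 × 0.01000 = 0.3067 g
  Material C: 104.2 × 0.002000 = 0.2084 g
  Source D: 57.64 × 0.01300 = 0.7493 g
  Material E: 71.26 × 0.004000 = 0.2850 g
Total LOI = 1.601 g
Glass = batch − LOI = 315.0 − 1.601 = 313.4 g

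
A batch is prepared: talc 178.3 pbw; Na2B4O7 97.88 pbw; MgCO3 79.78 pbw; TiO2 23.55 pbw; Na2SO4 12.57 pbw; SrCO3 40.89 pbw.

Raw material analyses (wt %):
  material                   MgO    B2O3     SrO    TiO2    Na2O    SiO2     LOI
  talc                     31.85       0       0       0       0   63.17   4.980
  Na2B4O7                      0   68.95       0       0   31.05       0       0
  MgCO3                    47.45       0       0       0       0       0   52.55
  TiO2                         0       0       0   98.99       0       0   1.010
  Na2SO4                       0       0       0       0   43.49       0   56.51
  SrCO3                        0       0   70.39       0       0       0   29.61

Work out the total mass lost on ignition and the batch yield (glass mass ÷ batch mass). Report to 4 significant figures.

LOI loss = 70.25 pbw; glass = 362.7 pbw; yield = 83.77%

The intermediate values are shown, with 4-significant-figure rounding, when written out — each numeric step carries exact precision all the way through; every reported figure takes just one rounding — all derived quantities (glass mass, six oxide percentages, ignition loss, the totals, yield) are re-derived starting from the weights for 362.7 pbw of glass at full float precision as set out in the question or the answer.
LOI of each material in turn:
  talc: 178.3 × 0.04980 = 8.879 pbw
  Na2B4O7: 97.88 × 0 = 0 pbw
  MgCO3: 79.78 × 0.5255 = 41.92 pbw
  TiO2: 23.55 × 0.01010 = 0.2379 pbw
  Na2SO4: 12.57 × 0.5651 = 7.103 pbw
  SrCO3: 40.89 × 0.2961 = 12.11 pbw
Total LOI = 70.25 pbw
Glass = batch − LOI = 433.0 − 70.25 = 362.7 pbw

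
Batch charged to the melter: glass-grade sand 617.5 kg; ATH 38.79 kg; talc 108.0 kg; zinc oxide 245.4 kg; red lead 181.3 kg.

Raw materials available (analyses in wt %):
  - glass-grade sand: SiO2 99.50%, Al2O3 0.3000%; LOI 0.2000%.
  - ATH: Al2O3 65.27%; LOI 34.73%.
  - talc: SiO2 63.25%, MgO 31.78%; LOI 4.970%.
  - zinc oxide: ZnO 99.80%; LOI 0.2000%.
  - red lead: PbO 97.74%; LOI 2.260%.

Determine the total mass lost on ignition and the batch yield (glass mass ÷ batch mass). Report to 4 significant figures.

LOI loss = 24.66 kg; glass = 1166 kg; yield = 97.93%

In-progress results are printed, rounded to 4 significant digits, as written. The whole derivation holds full float precision from first step to last — every reported result includes exactly one rounding — derived quantities are recomputed in full float precision (yield, totals, five oxide percentages, LOI, net glass mass) using the weight values for 1166 kg of glass, precisely as stated by the problem or answer text.
Ignition loss by material:
  glass-grade sand: 617.5 × 0.002000 = 1.235 kg
  ATH: 38.79 × 0.3473 = 13.47 kg
  talc: 108.0 × 0.04970 = 5.368 kg
  zinc oxide: 245.4 × 0.002000 = 0.4908 kg
  red lead: 181.3 × 0.02260 = 4.097 kg
Total LOI = 24.66 kg
Glass = batch − LOI = 1191 − 24.66 = 1166 kg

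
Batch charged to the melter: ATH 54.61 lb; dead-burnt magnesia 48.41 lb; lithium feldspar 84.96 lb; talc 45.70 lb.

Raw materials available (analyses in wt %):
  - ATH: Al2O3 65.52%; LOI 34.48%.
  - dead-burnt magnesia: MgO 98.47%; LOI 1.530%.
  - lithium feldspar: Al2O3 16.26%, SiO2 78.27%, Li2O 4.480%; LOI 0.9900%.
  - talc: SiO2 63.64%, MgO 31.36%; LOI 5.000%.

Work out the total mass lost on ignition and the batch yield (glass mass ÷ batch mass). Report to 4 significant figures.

Values along the way are shown rounded off to 4 significant digits on the page; the working math carries exact precision through every step; exactly one rounding lands on every reported result; all derived quantities are rebuilt from the batch weights for 211.0 lb of glass at full float precision (the four compositions, LOI, net glass mass, totals, the yield), as set out in the problem or answer text.
Per-material ignition loss:
  ATH: 54.61 × 0.3448 = 18.83 lb
  dead-burnt magnesia: 48.41 × 0.01530 = 0.7407 lb
  lithium feldspar: 84.96 × 0.009900 = 0.8411 lb
  talc: 45.70 × 0.05000 = 2.285 lb
Total LOI = 22.70 lb
Glass = batch − LOI = 233.7 − 22.70 = 211.0 lb

LOI loss = 22.70 lb; glass = 211.0 lb; yield = 90.29%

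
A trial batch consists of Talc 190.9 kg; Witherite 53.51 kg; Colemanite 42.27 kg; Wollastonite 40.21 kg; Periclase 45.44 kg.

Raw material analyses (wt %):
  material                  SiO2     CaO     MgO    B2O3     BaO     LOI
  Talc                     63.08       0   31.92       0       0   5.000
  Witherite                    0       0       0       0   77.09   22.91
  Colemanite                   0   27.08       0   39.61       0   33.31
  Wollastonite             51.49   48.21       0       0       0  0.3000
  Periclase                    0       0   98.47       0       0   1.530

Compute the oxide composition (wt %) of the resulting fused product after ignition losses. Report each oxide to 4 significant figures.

Full float precision is carried through the solve; intermediates appear, rounded to four significant figures, alongside each step — each reported number is rounded only once — all derived quantities, including the totals, glass mass, yield, five oxide percentages, LOI, are re-derived starting from the weights at 335.6 kg of glass in full precision, exactly as shown in problem or answer.
Per-oxide mass from batch:
  SiO2: 190.9·0.6308 + 40.21·0.5149 = 141.1 kg
  CaO: 42.27·0.2708 + 40.21·0.4821 = 30.83 kg
  MgO: 190.9·0.3192 + 45.44·0.9847 = 105.7 kg
  B2O3: 42.27·0.3961 = 16.74 kg
  BaO: 53.51·0.7709 = 41.25 kg
LOI: 190.9·0.05000 + 53.51·0.2291 + 42.27·0.3331 + 40.21·0.003000 + 45.44·0.01530 = 36.70 kg
Resulting glass, batch − LOI: 372.3 − 36.70 = 335.6 kg (equal to the oxide-mass sum)
wt % = 100 × oxide mass / glass mass

Glass mass = 335.6 kg (batch 372.3 − LOI 36.70).
Composition: SiO2 42.05%, CaO 9.186%, MgO 31.49%, B2O3 4.989%, BaO 12.29%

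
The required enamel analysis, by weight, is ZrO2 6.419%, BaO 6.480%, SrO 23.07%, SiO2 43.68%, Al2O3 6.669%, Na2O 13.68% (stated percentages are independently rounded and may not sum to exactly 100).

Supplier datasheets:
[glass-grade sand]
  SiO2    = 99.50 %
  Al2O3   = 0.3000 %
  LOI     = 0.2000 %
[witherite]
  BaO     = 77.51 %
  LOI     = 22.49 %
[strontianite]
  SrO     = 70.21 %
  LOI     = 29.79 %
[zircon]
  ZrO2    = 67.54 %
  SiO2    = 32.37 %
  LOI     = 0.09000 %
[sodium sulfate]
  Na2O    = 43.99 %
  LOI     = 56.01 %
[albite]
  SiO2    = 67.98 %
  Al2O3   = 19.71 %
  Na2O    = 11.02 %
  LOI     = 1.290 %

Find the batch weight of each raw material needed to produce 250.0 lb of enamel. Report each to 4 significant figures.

Batch per 250.0 lb enamel:
  glass-grade sand: 44.69 lb
  witherite: 20.90 lb
  strontianite: 82.15 lb
  zircon: 23.76 lb
  sodium sulfate: 56.72 lb
  albite: 83.91 lb
Total batch = 312.1 lb; LOI loss = 62.13 lb; yield = 80.09%

All internal work keeps full float precision through every step; the intermediate values are displayed, with 4-significant-figure rounding, alongside each step. Each reported result takes just one rounding — all derived quantities are re-derived in exact precision (the six compositions, LOI, yield, the totals, glass mass) from the weighed amounts per 250.0 lb of glass as given in the problem or the answer.
Oxide mass targets, per 250.0 lb enamel:
  ZrO2: 6.419% × 250.0 = 16.05 lb
  BaO: 6.480% × 250.0 = 16.20 lb
  SrO: 23.07% × 250.0 = 57.68 lb
  SiO2: 43.68% × 250.0 = 109.2 lb
  Al2O3: 6.669% × 250.0 = 16.67 lb
  Na2O: 13.68% × 250.0 = 34.20 lb
Checking each oxide sum on the weights just shown, for the quoted basis mass (oxide sums agree with the targets inside rounding margins):
  ZrO2: 23.76·0.6754 = 16.05 lb (target 16.05 lb)
  BaO: 20.90·0.7751 = 16.20 lb (target 16.20 lb)
  SrO: 82.15·0.7021 = 57.68 lb (target 57.68 lb)
  SiO2: 44.69·0.9950 + 23.76·0.3237 + 83.91·0.6798 = 109.2 lb (target 109.2 lb)
  Al2O3: 44.69·0.003000 + 83.91·0.1971 = 16.67 lb (target 16.67 lb)
  Na2O: 56.72·0.4399 + 83.91·0.1102 = 34.20 lb (target 34.20 lb)
Glass-mass sanity pass: Σ batch − LOI loss = 250.0 lb (the Σ of target masses is 250.0 lb; with the basis standing at 250.0 lb — gaps are rounding artifacts).
Whole-batch sum: Σ batch = 312.1 lb; ignition loss, Σ(batch × LOI) = 62.13 lb; yield, glass over the total, = 80.09%.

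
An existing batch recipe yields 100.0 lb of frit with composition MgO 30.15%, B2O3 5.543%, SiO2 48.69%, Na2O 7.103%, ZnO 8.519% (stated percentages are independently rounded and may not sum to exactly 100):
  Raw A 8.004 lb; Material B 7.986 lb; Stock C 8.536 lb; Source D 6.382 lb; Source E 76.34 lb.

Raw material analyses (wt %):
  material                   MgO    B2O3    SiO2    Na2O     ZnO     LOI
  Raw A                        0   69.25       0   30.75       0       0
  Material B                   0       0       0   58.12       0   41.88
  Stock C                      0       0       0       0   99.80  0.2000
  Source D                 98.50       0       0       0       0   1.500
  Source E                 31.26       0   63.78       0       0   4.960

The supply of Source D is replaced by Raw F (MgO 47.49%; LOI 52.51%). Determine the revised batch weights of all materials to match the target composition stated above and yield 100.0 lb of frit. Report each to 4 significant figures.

Exact precision is maintained through the solve. Values along the way are printed, rounded to four significant digits, in the printout; each reported value is rounded once only; the derived quantities, including totals, yield, glass mass, LOI, the five compositions, are re-derived from the weighed amounts on 100.0 lb of glass in full float precision, as quoted within problem or answer.
The oxide mass targets at 100.0 lb frit:
  MgO: 30.15% × 100.0 = 30.15 lb
  B2O3: 5.543% × 100.0 = 5.543 lb
  SiO2: 48.69% × 100.0 = 48.69 lb
  Na2O: 7.103% × 100.0 = 7.103 lb
  ZnO: 8.519% × 100.0 = 8.519 lb
Checking each oxide sum with the batch weights as given, at the basis given (sum by sum, the targets are met within answer rounding):
  MgO: 13.24·0.4749 + 76.34·0.3126 = 30.15 lb (target 30.15 lb)
  B2O3: 8.004·0.6925 = 5.543 lb (target 5.543 lb)
  SiO2: 76.34·0.6378 = 48.69 lb (target 48.69 lb)
  Na2O: 8.004·0.3075 + 7.986·0.5812 = 7.103 lb (target 7.103 lb)
  ZnO: 8.536·0.9980 = 8.519 lb (target 8.519 lb)
Glass-mass sanity pass: net batch after ignition = 100.0 lb (per-oxide target masses sum to 100.0 lb; stated basis 100.0 lb — a pure rounding effect).
Summing the batch: Σ batch = 114.1 lb; Σ batch·LOI gives LOI loss = 14.10 lb; as yield: glass ÷ batch → 87.64%.

Revised batch per 100.0 lb frit:
  Raw A: 8.004 lb
  Material B: 7.986 lb
  Stock C: 8.536 lb
  Raw F: 13.24 lb
  Source E: 76.34 lb
Total batch = 114.1 lb; LOI loss = 14.10 lb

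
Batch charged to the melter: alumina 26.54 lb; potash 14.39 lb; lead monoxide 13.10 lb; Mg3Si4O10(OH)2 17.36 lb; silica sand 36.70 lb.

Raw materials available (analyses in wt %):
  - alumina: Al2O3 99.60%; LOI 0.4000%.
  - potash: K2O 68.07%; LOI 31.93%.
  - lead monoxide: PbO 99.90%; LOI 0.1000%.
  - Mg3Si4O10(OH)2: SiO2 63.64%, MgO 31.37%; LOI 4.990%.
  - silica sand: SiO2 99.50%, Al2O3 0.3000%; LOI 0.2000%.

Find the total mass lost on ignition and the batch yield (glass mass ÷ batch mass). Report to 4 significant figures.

LOI loss = 5.654 lb; glass = 102.4 lb; yield = 94.77%

Working values appear, with 4-significant-digit rounding, on the page. All arithmetic holds full float precision throughout — every reported value takes just one rounding — the derived quantities are computed in full precision (LOI, five oxide percentages, glass mass, yield, the totals) from the weighed amounts at 102.4 lb of glass, as they appear in question or answer.
Loss on ignition, line by line:
  alumina: 26.54 × 0.004000 = 0.1062 lb
  potash: 14.39 × 0.3193 = 4.595 lb
  lead monoxide: 13.10 × 0.001000 = 0.01310 lb
  Mg3Si4O10(OH)2: 17.36 × 0.04990 = 0.8663 lb
  silica sand: 36.70 × 0.002000 = 0.07340 lb
Total LOI = 5.654 lb
Glass = batch − LOI = 108.1 − 5.654 = 102.4 lb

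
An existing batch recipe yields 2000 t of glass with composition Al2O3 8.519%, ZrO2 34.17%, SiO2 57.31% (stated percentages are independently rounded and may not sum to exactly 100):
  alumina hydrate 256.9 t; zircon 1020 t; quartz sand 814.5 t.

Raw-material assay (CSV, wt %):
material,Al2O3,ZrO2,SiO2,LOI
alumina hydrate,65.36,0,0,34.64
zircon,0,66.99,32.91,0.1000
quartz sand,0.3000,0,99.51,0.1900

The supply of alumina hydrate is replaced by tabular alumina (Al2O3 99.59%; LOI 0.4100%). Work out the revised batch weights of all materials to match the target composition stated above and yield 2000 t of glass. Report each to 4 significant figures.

Revised batch per 2000 t glass:
  tabular alumina: 168.6 t
  zircon: 1020 t
  quartz sand: 814.5 t
Total batch = 2003 t; LOI loss = 3.259 t

Working values are displayed rounded to 4 significant digits as written. The whole derivation runs at exact precision throughout; every reported value includes exactly one rounding — the derived quantities are recomputed from the weighed amounts for 2000 t of glass at full precision (yield, net glass mass, the totals, LOI, the three compositions), as set out in either problem or answer.
Target masses of each oxide per 2000 t glass:
  Al2O3: 8.519% × 2000 = 170.4 t
  ZrO2: 34.17% × 2000 = 683.4 t
  SiO2: 57.31% × 2000 = 1146 t
Sums-versus-targets review with the batch weights as given, per the basis as stated (delivered sums recover each target inside rounding margins):
  Al2O3: 168.6·0.9959 + 814.5·0.003000 = 170.4 t (target 170.4 t)
  ZrO2: 1020·0.6699 = 683.3 t (target 683.4 t)
  SiO2: 1020·0.3291 + 814.5·0.9951 = 1146 t (target 1146 t)
Mass balance on the glass: Σ batch − LOI loss = 2000 t (the Σ of target masses is 2000 t; basis as stated: 2000 t — differing by rounding only).
Whole-batch sum: Σ batch = 2003 t; Σ batch·LOI gives LOI loss = 3.259 t; the yield ratio, glass ÷ batch: 99.84%.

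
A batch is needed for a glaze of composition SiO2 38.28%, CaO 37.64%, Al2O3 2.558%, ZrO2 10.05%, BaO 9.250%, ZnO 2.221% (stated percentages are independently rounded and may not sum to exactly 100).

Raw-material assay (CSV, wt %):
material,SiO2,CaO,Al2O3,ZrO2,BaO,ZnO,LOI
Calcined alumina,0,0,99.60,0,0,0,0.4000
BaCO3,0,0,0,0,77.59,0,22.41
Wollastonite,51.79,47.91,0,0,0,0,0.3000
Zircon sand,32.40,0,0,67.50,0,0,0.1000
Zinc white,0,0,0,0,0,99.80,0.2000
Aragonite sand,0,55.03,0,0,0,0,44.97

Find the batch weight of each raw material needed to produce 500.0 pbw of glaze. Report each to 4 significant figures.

Batch per 500.0 pbw glaze:
  Calcined alumina: 12.84 pbw
  BaCO3: 59.61 pbw
  Wollastonite: 323.0 pbw
  Zircon sand: 74.44 pbw
  Zinc white: 11.13 pbw
  Aragonite sand: 60.79 pbw
Total batch = 541.8 pbw; LOI loss = 41.81 pbw; yield = 92.28%

Values along the way appear (rounded to four significant figures) as written; full float precision is kept from start to finish — a single rounding yields each reported figure. All derived quantities, which include ignition loss, glass mass, six oxide percentages, yield, the totals, are carried at full float precision, as given in the question or the answer, starting from the weights for 500.0 pbw of glass.
Oxide-by-oxide targets in 500.0 pbw glaze:
  SiO2: 38.28% × 500.0 = 191.4 pbw
  CaO: 37.64% × 500.0 = 188.2 pbw
  Al2O3: 2.558% × 500.0 = 12.79 pbw
  ZrO2: 10.05% × 500.0 = 50.25 pbw
  BaO: 9.250% × 500.0 = 46.25 pbw
  ZnO: 2.221% × 500.0 = 11.10 pbw
Checking each oxide sum applying the batch weights above, at the basis given (summed amounts equal target values given rounding of the digits):
  SiO2: 323.0·0.5179 + 74.44·0.3240 = 191.4 pbw (target 191.4 pbw)
  CaO: 323.0·0.4791 + 60.79·0.5503 = 188.2 pbw (target 188.2 pbw)
  Al2O3: 12.84·0.9960 = 12.79 pbw (target 12.79 pbw)
  ZrO2: 74.44·0.6750 = 50.25 pbw (target 50.25 pbw)
  BaO: 59.61·0.7759 = 46.25 pbw (target 46.25 pbw)
  ZnO: 11.13·0.9980 = 11.11 pbw (target 11.10 pbw)
Mass balance on the glass: Σ batch − LOI loss = 500.0 pbw (summing oxide targets gives 500.0 pbw; against the stated basis, 500.0 pbw — a pure rounding effect).
Summing the batch: Σ batch = 541.8 pbw; loss to ignition Σ batch·LOI = 41.81 pbw; yield: glass divided by total = 92.28%.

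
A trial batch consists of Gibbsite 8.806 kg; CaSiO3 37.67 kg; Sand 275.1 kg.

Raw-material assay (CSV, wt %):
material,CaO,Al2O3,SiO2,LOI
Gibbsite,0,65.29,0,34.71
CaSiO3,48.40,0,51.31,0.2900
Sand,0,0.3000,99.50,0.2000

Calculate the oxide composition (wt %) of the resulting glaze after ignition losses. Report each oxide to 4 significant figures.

Exact precision is held through the solve — intermediates are displayed, rounded to four significant figures, as written. A single rounding completes each reported figure — all derived quantities are computed from the batch weights per 317.9 kg of glass at full precision (net glass mass, the yield, ignition loss, three oxide percentages, the totals), as they appear in problem or answer.
Mass of each oxide from the mix:
  CaO: 37.67·0.4840 = 18.23 kg
  Al2O3: 8.806·0.6529 + 275.1·0.003000 = 6.575 kg
  SiO2: 37.67·0.5131 + 275.1·0.9950 = 293.1 kg
LOI: 8.806·0.3471 + 37.67·0.002900 + 275.1·0.002000 = 3.716 kg
The glass mass, total less LOI, = 321.6 − 3.716 = 317.9 kg (the oxide masses sum to this)
each wt % is 100 × oxide ÷ glass

Glass mass = 317.9 kg (batch 321.6 − LOI 3.716).
Composition: CaO 5.736%, Al2O3 2.068%, SiO2 92.20%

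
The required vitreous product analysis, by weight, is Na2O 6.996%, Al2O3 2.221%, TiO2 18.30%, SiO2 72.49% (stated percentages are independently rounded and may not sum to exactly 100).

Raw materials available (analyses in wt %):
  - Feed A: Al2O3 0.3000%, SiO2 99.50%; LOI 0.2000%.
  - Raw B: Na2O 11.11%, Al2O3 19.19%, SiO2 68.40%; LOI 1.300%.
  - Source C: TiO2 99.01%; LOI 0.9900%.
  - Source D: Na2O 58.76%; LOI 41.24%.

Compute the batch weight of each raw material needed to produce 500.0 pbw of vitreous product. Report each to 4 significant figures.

Batch per 500.0 pbw vitreous product:
  Feed A: 328.0 pbw
  Raw B: 52.74 pbw
  Source C: 92.41 pbw
  Source D: 49.56 pbw
Total batch = 522.7 pbw; LOI loss = 22.70 pbw; yield = 95.66%

All arithmetic carries exact precision in all steps. Intermediates appear rounded off to 4 significant digits between the steps; every reported result carries a single rounding; the derived quantities, which include the yield, four oxide percentages, net glass mass, LOI, totals, are carried at full float precision, exactly as printed in either problem or answer, using the weight values at 500.0 pbw of glass.
Target oxide masses per 500.0 pbw vitreous product:
  Na2O: 6.996% × 500.0 = 34.98 pbw
  Al2O3: 2.221% × 500.0 = 11.10 pbw
  TiO2: 18.30% × 500.0 = 91.50 pbw
  SiO2: 72.49% × 500.0 = 362.4 pbw
Mass-balance tally per oxide from the weights as reported, under the basis named above (every target is met by its sum up to rounding of the answer):
  Na2O: 52.74·0.1111 + 49.56·0.5876 = 34.98 pbw (target 34.98 pbw)
  Al2O3: 328.0·0.003000 + 52.74·0.1919 = 11.10 pbw (target 11.10 pbw)
  TiO2: 92.41·0.9901 = 91.50 pbw (target 91.50 pbw)
  SiO2: 328.0·0.9950 + 52.74·0.6840 = 362.4 pbw (target 362.4 pbw)
Auditing the glass mass value: Σ batch − LOI loss = 500.0 pbw (oxide target masses add up to 500.0 pbw; basis as stated: 500.0 pbw — deltas are rounding alone).
Summing the batch: Σ batch = 522.7 pbw; Σ batch·LOI gives LOI loss = 22.70 pbw; glass ÷ batch gives a yield of 95.66%.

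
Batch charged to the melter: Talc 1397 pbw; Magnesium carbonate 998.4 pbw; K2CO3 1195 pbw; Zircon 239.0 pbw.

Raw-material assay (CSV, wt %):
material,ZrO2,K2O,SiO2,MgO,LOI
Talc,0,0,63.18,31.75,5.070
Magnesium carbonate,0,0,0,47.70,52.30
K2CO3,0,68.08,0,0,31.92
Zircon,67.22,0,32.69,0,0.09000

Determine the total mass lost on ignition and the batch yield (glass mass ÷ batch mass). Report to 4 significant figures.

LOI loss = 974.7 pbw; glass = 2855 pbw; yield = 74.55%

The intermediate values are displayed (rounded to 4 significant digits) within the worked lines; all arithmetic keeps full float precision end to end. A single rounding finalizes every reported value; the derived quantities, which include glass mass, the four compositions, yield, the totals, ignition loss, are rebuilt in full precision, as written in problem or answer, from the weighed amounts at 2855 pbw of glass.
Per-material ignition loss:
  Talc: 1397 × 0.05070 = 70.83 pbw
  Magnesium carbonate: 998.4 × 0.5230 = 522.2 pbw
  K2CO3: 1195 × 0.3192 = 381.4 pbw
  Zircon: 239.0 × 9.000e-04 = 0.2151 pbw
Total LOI = 974.7 pbw
Glass = batch − LOI = 3829 − 974.7 = 2855 pbw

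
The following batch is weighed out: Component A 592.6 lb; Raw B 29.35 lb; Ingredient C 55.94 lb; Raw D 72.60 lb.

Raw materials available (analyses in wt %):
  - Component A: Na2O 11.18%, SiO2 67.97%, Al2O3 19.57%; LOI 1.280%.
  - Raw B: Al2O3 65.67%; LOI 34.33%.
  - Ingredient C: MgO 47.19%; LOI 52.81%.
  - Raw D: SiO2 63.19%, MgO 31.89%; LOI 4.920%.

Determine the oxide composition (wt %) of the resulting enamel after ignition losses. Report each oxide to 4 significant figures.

Glass mass = 699.7 lb (batch 750.5 − LOI 50.77).
Composition: Na2O 9.469%, SiO2 64.12%, MgO 7.081%, Al2O3 19.33%

Working values are printed, with 4-significant-figure rounding, between the steps; the working math keeps full float precision in every operation. Exactly one rounding is applied to every reported number — derived quantities are rebuilt using the weight values per 699.7 lb of glass in exact precision (totals, LOI, four oxide percentages, yield, glass mass), as they appear in the problem or answer text.
What the batch supplies per oxide:
  Na2O: 592.6·0.1118 = 66.25 lb
  SiO2: 592.6·0.6797 + 72.60·0.6319 = 448.7 lb
  MgO: 55.94·0.4719 + 72.60·0.3189 = 49.55 lb
  Al2O3: 592.6·0.1957 + 29.35·0.6567 = 135.2 lb
LOI: 592.6·0.01280 + 29.35·0.3433 + 55.94·0.5281 + 72.60·0.04920 = 50.77 lb
batch − LOI leaves glass = 750.5 − 50.77 = 699.7 lb (= the summed oxide contributions)
each wt % is 100 × oxide ÷ glass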